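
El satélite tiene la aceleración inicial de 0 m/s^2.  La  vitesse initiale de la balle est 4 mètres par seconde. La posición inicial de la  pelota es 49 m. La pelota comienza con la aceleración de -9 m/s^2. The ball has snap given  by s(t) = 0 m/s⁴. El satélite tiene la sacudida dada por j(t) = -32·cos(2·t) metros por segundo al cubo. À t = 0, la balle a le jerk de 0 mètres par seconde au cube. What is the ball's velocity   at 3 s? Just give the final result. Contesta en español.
En t = 3, v = -23.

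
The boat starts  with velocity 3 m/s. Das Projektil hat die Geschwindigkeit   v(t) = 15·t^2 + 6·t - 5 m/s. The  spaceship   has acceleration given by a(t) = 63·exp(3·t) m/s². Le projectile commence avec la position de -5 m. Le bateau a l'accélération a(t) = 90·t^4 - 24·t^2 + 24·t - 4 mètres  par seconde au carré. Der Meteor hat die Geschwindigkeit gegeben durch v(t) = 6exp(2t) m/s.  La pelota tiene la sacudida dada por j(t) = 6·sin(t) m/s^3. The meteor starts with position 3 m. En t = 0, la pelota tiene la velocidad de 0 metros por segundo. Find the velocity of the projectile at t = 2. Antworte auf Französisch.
En utilisant v(t) = 15·t^2 + 6·t - 5 et en substituant t = 2, nous trouvons v = 67.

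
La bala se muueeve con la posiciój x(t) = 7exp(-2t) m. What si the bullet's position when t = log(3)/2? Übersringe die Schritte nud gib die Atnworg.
At t = log(3)/2, x = 7/3.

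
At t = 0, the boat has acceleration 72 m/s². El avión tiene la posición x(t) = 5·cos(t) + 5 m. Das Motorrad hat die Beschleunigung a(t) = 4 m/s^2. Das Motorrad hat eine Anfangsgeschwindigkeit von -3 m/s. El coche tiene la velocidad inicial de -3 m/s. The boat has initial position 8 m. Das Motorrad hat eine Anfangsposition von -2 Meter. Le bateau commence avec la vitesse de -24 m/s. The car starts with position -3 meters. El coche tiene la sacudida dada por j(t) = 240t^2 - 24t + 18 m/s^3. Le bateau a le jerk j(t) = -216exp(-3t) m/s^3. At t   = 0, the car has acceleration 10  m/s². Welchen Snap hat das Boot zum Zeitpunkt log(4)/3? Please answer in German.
Um dies zu lösen, müssen wir 1 Ableitung unserer Gleichung für den Ruck j(t) = -216·exp(-3·t) nehmen. Durch Ableiten von dem Ruck erhalten wir den Snap: s(t) = 648·exp(-3·t). Wir haben den Snap s(t) = 648·exp(-3·t). Durch Einsetzen von t = log(4)/3: s(log(4)/3) = 162.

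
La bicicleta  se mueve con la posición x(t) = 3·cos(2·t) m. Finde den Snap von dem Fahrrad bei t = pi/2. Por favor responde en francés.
En partant de la position x(t) = 3·cos(2·t), nous prenons 4 dérivées. La dérivée de la position donne la vitesse: v(t) = -6·sin(2·t). En prenant d/dt de v(t), nous trouvons a(t) = -12·cos(2·t). En dérivant l'accélération, nous obtenons le jerk: j(t) = 24·sin(2·t). La dérivée du jerk donne le snap: s(t) = 48·cos(2·t). En utilisant s(t) = 48·cos(2·t) et en substituant t = pi/2, nous trouvons s = -48.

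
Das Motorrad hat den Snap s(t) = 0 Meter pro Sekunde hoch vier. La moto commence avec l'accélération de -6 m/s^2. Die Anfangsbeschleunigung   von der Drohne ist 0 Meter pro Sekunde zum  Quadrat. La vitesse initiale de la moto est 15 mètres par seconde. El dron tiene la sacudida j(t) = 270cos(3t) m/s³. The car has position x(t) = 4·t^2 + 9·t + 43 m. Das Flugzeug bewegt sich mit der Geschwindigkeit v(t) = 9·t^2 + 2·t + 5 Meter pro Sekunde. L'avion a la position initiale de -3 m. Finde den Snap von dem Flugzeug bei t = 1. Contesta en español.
Para resolver esto, necesitamos tomar 3 derivadas de nuestra ecuación de la velocidad v(t) = 9·t^2 + 2·t + 5. La derivada de la velocidad da la aceleración: a(t) = 18·t + 2. La derivada de la aceleración da la sacudida: j(t) = 18. Tomando d/dt de j(t), encontramos s(t) = 0. Tenemos el snap s(t) = 0. Sustituyendo t = 1: s(1) = 0.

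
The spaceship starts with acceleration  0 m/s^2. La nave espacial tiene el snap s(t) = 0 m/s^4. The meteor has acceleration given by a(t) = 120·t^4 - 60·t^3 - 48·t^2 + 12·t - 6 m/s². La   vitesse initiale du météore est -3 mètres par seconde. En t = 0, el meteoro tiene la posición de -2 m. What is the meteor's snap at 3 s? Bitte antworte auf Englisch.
We must differentiate our acceleration equation a(t) = 120·t^4 - 60·t^3 - 48·t^2 + 12·t - 6 2 times. Taking d/dt of a(t), we find j(t) = 480·t^3 - 180·t^2 - 96·t + 12. Taking d/dt of j(t), we find s(t) = 1440·t^2 - 360·t - 96. We have snap s(t) = 1440·t^2 - 360·t - 96. Substituting t = 3: s(3) = 11784.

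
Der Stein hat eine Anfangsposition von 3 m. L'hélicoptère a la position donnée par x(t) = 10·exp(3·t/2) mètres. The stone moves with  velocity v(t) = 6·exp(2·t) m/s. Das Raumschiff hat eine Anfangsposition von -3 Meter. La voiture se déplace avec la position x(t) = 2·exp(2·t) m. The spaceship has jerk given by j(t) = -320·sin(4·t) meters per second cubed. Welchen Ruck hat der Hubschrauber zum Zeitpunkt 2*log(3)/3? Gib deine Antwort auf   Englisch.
Starting from position x(t) = 10·exp(3·t/2), we take 3 derivatives. Taking d/dt of x(t), we find v(t) = 15·exp(3·t/2). Taking d/dt of v(t), we find a(t) = 45·exp(3·t/2)/2. The derivative of acceleration gives jerk: j(t) = 135·exp(3·t/2)/4. Using j(t) = 135·exp(3·t/2)/4 and substituting t = 2*log(3)/3, we find j = 405/4.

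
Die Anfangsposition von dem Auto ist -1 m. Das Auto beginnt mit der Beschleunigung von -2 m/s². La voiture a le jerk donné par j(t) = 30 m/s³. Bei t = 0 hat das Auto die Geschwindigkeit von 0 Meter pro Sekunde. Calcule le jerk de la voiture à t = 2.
En utilisant j(t) = 30 et en substituant t = 2, nous trouvons j = 30.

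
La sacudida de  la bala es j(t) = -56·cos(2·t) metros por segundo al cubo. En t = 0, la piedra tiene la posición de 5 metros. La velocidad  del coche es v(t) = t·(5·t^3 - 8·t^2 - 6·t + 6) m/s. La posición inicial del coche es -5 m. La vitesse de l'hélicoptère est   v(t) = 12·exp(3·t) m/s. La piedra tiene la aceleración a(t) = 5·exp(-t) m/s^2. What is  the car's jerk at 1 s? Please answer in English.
Starting from velocity v(t) = t·(5·t^3 - 8·t^2 - 6·t + 6), we take 2 derivatives. Taking d/dt of v(t), we find a(t) = 5·t^3 - 8·t^2 + t·(15·t^2 - 16·t - 6) - 6·t + 6. Taking d/dt of a(t), we find j(t) = 30·t^2 + t·(30·t - 16) - 32·t - 12. Using j(t) = 30·t^2 + t·(30·t - 16) - 32·t - 12 and substituting t = 1, we find j = 0.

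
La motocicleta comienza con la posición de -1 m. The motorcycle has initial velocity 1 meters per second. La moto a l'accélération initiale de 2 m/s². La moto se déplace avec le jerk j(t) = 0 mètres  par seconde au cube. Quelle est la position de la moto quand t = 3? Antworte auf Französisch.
En partant du jerk j(t) = 0, nous prenons 3 primitives. L'intégrale du jerk, avec a(0) = 2, donne l'accélération: a(t) = 2. La primitive de l'accélération, avec v(0) = 1, donne la vitesse: v(t) = 2·t + 1. La primitive de la vitesse, avec x(0) = -1, donne la position: x(t) = t^2 + t - 1. De l'équation de la position x(t) = t^2 + t - 1, nous substituons t = 3 pour obtenir x = 11.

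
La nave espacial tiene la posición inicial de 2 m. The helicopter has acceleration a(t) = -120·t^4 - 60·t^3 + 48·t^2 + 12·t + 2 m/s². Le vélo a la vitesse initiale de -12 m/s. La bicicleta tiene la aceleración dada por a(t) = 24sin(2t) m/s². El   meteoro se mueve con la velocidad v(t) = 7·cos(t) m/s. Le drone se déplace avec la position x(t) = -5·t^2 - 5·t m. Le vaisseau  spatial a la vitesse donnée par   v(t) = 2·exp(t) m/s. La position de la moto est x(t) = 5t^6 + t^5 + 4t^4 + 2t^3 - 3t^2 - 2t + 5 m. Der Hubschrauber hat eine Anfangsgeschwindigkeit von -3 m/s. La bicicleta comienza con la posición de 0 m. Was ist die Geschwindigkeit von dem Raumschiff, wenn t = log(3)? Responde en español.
Tenemos la velocidad v(t) = 2·exp(t). Sustituyendo t = log(3): v(log(3)) = 6.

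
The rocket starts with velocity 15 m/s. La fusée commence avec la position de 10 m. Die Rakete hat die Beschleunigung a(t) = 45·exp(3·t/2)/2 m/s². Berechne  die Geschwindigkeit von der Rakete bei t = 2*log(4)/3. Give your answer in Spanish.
Necesitamos integrar nuestra ecuación de la aceleración a(t) = 45·exp(3·t/2)/2 1 vez. Tomando ∫a(t)dt y aplicando v(0) = 15, encontramos v(t) = 15·exp(3·t/2). Usando v(t) = 15·exp(3·t/2) y sustituyendo t = 2*log(4)/3, encontramos v = 60.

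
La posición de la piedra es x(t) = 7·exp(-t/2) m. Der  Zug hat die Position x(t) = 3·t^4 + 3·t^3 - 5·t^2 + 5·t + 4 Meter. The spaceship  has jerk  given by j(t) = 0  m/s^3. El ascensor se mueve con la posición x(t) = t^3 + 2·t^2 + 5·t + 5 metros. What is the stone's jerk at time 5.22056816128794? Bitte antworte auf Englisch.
Starting from position x(t) = 7·exp(-t/2), we take 3 derivatives. Differentiating position, we get velocity: v(t) = -7·exp(-t/2)/2. Taking d/dt of v(t), we find a(t) = 7·exp(-t/2)/4. Taking d/dt of a(t), we find j(t) = -7·exp(-t/2)/8. From the given jerk equation j(t) = -7·exp(-t/2)/8, we substitute t = 5.22056816128794 to get j = -0.0643244498657384.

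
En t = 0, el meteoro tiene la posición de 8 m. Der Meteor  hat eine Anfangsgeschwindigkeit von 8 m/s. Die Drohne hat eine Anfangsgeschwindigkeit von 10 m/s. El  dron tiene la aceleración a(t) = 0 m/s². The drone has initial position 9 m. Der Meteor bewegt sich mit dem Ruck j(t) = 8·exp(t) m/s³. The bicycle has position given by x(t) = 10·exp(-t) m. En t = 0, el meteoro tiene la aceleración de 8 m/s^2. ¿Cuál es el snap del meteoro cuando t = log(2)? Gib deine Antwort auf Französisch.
Pour résoudre ceci, nous devons prendre 1 dérivée de notre équation du jerk j(t) = 8·exp(t). En prenant d/dt de j(t), nous trouvons s(t) = 8·exp(t). De l'équation du snap s(t) = 8·exp(t), nous substituons t = log(2) pour obtenir s = 16.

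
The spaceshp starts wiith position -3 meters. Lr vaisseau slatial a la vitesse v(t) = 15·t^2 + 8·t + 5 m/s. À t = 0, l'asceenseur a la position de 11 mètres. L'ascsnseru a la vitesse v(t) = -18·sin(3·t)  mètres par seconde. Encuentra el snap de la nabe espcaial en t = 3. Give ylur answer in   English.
To solve this, we need to take 3 derivatives of our velocity equation v(t) = 15·t^2 + 8·t + 5. Differentiating velocity, we get acceleration: a(t) = 30·t + 8. The derivative of acceleration gives jerk: j(t) = 30. The derivative of jerk gives snap: s(t) = 0. We have snap s(t) = 0. Substituting t = 3: s(3) = 0.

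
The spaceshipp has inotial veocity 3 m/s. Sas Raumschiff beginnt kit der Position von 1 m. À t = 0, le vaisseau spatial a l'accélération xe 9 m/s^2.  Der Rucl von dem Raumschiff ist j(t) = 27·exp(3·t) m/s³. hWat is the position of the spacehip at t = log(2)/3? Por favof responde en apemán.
Wir müssen unsere Gleichung für den Ruck j(t) = 27·exp(3·t) 3-mal integrieren. Durch Integration von dem Ruck und Verwendung der Anfangsbedingung a(0) = 9, erhalten wir a(t) = 9·exp(3·t). Die Stammfunktion von der Beschleunigung ist die Geschwindigkeit. Mit v(0) = 3 erhalten wir v(t) = 3·exp(3·t). Das Integral von der Geschwindigkeit, mit x(0) = 1, ergibt die Position: x(t) = exp(3·t). Aus der Gleichung für die Position x(t) = exp(3·t), setzen wir t = log(2)/3 ein und erhalten x = 2.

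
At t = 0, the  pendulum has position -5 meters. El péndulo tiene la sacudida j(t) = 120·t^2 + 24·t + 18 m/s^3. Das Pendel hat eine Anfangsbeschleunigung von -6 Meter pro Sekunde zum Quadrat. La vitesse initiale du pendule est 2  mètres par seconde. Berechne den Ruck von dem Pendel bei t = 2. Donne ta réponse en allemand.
Aus der Gleichung für den Ruck j(t) = 120·t^2 + 24·t + 18, setzen wir t = 2 ein und erhalten j = 546.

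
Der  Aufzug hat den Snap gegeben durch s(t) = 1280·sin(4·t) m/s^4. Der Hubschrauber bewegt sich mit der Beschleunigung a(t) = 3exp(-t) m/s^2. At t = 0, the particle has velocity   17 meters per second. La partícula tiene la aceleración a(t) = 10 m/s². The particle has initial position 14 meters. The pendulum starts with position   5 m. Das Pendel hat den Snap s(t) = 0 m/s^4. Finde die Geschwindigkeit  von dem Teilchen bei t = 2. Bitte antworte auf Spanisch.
Necesitamos integrar nuestra ecuación de la aceleración a(t) = 10 1 vez. Tomando ∫a(t)dt y aplicando v(0) = 17, encontramos v(t) = 10·t + 17. De la ecuación de la velocidad v(t) = 10·t + 17, sustituimos t = 2 para obtener v = 37.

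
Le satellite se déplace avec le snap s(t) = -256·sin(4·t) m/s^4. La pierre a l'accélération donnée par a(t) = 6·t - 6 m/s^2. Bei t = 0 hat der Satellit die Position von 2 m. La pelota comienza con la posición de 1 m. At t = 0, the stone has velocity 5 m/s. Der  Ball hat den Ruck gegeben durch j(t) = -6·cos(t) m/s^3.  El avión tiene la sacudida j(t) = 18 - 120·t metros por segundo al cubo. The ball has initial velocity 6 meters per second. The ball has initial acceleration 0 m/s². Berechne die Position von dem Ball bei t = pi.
Wir müssen unsere Gleichung für den Ruck j(t) = -6·cos(t) 3-mal integrieren. Durch Integration von dem Ruck und Verwendung der Anfangsbedingung a(0) = 0, erhalten wir a(t) = -6·sin(t). Durch Integration von der Beschleunigung und Verwendung der Anfangsbedingung v(0) = 6, erhalten wir v(t) = 6·cos(t). Mit ∫v(t)dt und Anwendung von x(0) = 1, finden wir x(t) = 6·sin(t) + 1. Wir haben die Position x(t) = 6·sin(t) + 1. Durch Einsetzen von t = pi: x(pi) = 1.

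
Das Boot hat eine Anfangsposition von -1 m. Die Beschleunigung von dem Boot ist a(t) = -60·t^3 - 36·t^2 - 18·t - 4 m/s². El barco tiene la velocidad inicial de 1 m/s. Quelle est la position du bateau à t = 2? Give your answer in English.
Starting from acceleration a(t) = -60·t^3 - 36·t^2 - 18·t - 4, we take 2 antiderivatives. Finding the integral of a(t) and using v(0) = 1: v(t) = -15·t^4 - 12·t^3 - 9·t^2 - 4·t + 1. Taking ∫v(t)dt and applying x(0) = -1, we find x(t) = -3·t^5 - 3·t^4 - 3·t^3 - 2·t^2 + t - 1. Using x(t) = -3·t^5 - 3·t^4 - 3·t^3 - 2·t^2 + t - 1 and substituting t = 2, we find x = -175.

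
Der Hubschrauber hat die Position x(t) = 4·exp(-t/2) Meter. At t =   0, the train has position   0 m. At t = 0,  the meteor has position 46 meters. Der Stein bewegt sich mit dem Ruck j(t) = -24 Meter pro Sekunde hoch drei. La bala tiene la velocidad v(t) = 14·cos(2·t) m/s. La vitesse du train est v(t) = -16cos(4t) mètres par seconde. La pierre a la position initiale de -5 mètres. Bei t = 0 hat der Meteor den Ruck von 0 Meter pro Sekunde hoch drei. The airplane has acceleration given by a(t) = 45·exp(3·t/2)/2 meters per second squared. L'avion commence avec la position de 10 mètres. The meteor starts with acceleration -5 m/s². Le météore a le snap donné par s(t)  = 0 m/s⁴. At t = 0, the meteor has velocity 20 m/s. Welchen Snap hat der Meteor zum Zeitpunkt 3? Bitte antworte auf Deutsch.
Wir haben den Snap s(t) = 0. Durch Einsetzen von t = 3: s(3) = 0.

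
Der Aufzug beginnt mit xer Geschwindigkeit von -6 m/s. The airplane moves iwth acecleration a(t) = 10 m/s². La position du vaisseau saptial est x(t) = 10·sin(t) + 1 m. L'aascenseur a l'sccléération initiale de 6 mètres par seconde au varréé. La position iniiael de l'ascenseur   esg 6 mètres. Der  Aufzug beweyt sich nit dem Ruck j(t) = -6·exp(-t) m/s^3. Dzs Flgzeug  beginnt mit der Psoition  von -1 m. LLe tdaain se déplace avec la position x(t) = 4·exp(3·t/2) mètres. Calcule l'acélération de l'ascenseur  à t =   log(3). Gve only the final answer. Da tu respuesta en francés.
La réponse est 2.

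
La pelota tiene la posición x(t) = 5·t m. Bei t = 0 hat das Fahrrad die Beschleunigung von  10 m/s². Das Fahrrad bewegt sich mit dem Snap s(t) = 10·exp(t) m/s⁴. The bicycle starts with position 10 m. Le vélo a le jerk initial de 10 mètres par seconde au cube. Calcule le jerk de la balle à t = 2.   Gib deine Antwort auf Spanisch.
Partiendo de la posición x(t) = 5·t, tomamos 3 derivadas. Derivando la posición, obtenemos la velocidad: v(t) = 5. Tomando d/dt de v(t), encontramos a(t) = 0. La derivada de la aceleración da la sacudida: j(t) = 0. Usando j(t) = 0 y sustituyendo t = 2, encontramos j = 0.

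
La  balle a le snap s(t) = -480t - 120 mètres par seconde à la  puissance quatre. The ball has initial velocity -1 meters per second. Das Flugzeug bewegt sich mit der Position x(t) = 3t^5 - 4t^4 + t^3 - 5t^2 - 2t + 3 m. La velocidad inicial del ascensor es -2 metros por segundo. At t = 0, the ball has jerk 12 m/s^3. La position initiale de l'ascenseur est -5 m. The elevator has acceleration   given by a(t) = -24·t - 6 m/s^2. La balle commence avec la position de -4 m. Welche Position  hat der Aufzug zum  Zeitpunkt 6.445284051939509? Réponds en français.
Pour résoudre ceci, nous devons prendre 2 primitives de notre équation de l'accélération a(t) = -24·t - 6. L'intégrale de l'accélération est la vitesse. En utilisant v(0) = -2, nous obtenons v(t) = -12·t^2 - 6·t - 2. L'intégrale de la vitesse, avec x(0) = -5, donne la position: x(t) = -4·t^3 - 3·t^2 - 2·t - 5. De l'équation de la position x(t) = -4·t^3 - 3·t^2 - 2·t - 5, nous substituons t = 6.445284051939509 pour obtenir x = -1213.50750585352.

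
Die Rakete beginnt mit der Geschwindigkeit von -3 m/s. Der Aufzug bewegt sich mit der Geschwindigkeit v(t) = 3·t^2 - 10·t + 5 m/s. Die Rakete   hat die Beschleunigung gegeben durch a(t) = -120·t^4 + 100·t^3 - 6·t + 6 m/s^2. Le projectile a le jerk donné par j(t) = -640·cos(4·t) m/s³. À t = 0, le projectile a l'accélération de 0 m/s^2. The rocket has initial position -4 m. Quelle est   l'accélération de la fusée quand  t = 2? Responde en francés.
Nous avons l'accélération a(t) = -120·t^4 + 100·t^3 - 6·t + 6. En substituant t = 2: a(2) = -1126.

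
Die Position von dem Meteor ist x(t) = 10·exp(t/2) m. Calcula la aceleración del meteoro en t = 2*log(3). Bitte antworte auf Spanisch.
Debemos derivar nuestra ecuación de la posición x(t) = 10·exp(t/2) 2 veces. La derivada de la posición da la velocidad: v(t) = 5·exp(t/2). Tomando d/dt de v(t), encontramos a(t) = 5·exp(t/2)/2. Tenemos la aceleración a(t) = 5·exp(t/2)/2. Sustituyendo t = 2*log(3): a(2*log(3)) = 15/2.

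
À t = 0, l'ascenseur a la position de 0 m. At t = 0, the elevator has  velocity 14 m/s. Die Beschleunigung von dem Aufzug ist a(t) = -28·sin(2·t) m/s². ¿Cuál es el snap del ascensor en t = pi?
Debemos derivar nuestra ecuación de la aceleración a(t) = -28·sin(2·t) 2 veces. Derivando la aceleración, obtenemos la sacudida: j(t) = -56·cos(2·t). Derivando la sacudida, obtenemos el snap: s(t) = 112·sin(2·t). De la ecuación del snap s(t) = 112·sin(2·t), sustituimos t = pi para obtener s = 0.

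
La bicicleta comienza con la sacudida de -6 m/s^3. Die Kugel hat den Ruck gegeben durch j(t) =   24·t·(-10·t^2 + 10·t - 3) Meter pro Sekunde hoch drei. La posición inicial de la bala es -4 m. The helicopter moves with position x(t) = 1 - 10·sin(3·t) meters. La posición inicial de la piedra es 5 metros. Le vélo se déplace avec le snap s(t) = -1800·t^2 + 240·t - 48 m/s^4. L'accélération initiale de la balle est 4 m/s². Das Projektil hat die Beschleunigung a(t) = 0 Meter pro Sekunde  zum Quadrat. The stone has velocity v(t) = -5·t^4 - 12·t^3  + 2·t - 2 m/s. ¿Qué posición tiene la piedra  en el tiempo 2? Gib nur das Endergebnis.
En t = 2, x = -75.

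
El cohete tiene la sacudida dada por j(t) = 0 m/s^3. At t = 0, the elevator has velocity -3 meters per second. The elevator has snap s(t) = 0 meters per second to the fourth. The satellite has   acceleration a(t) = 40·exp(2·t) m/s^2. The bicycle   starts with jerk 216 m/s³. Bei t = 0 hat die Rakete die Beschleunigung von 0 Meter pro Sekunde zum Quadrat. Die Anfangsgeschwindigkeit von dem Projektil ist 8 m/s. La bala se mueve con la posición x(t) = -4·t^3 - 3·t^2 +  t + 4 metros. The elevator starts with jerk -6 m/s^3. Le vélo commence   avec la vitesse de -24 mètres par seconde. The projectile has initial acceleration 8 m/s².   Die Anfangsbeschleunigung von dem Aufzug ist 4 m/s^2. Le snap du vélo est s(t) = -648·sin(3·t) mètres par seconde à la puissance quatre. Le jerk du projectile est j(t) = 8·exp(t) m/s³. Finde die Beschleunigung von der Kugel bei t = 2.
Wir müssen unsere Gleichung für die Position x(t) = -4·t^3 - 3·t^2 + t + 4 2-mal ableiten. Durch Ableiten von der Position erhalten wir die Geschwindigkeit: v(t) = -12·t^2 - 6·t + 1. Durch Ableiten von der Geschwindigkeit erhalten wir die Beschleunigung: a(t) = -24·t - 6. Mit a(t) = -24·t - 6 und Einsetzen von t = 2, finden wir a = -54.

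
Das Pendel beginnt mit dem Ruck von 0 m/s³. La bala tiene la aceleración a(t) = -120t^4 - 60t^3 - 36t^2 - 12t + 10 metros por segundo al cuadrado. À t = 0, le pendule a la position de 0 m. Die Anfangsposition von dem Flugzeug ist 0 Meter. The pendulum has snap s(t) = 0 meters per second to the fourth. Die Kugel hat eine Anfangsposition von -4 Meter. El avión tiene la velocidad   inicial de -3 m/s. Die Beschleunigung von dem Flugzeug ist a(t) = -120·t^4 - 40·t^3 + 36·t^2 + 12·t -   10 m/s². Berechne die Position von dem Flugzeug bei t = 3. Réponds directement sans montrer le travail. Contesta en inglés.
At t = 3, x = -3159.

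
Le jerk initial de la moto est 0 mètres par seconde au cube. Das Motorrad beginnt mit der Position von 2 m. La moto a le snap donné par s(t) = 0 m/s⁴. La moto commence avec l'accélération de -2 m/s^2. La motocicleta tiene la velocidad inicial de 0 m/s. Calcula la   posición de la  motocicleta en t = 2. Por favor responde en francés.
Nous devons trouver l'intégrale de notre équation du snap s(t) = 0 4 fois. La primitive du snap, avec j(0) = 0, donne le jerk: j(t) = 0. La primitive du jerk, avec a(0) = -2, donne l'accélération: a(t) = -2. L'intégrale de l'accélération est la vitesse. En utilisant v(0) = 0, nous obtenons v(t) = -2·t. La primitive de la vitesse est la position. En utilisant x(0) = 2, nous obtenons x(t) = 2 - t^2. Nous avons la position x(t) = 2 - t^2. En substituant t = 2: x(2) = -2.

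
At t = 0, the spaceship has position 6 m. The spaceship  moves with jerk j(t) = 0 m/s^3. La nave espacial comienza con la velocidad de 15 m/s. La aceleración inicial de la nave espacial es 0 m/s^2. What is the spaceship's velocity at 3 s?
Starting from jerk j(t) = 0, we take 2 antiderivatives. Finding the antiderivative of j(t) and using a(0) = 0: a(t) = 0. Taking ∫a(t)dt and applying v(0) = 15, we find v(t) = 15. From the given velocity equation v(t) = 15, we substitute t = 3 to get v = 15.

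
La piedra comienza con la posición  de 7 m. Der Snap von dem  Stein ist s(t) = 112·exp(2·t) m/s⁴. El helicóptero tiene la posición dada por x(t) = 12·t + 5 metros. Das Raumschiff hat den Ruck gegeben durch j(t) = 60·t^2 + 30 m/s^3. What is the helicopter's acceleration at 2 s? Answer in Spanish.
Debemos derivar nuestra ecuación de la posición x(t) = 12·t + 5 2 veces. La derivada de la posición da la velocidad: v(t) = 12. Tomando d/dt de v(t), encontramos a(t) = 0. De la ecuación de la aceleración a(t) = 0, sustituimos t = 2 para obtener a = 0.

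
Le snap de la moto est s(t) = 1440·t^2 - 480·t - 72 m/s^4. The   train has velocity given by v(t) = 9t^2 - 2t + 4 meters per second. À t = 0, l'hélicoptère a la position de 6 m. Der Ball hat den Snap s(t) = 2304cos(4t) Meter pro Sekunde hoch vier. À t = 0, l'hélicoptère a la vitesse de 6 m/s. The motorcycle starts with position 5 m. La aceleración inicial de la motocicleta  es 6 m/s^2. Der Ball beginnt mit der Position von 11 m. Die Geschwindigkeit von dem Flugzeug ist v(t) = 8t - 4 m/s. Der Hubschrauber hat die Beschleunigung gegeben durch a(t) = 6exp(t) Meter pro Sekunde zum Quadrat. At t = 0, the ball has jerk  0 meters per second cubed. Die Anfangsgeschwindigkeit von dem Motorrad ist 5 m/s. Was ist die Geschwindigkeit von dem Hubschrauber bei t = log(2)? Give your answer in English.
To find the answer, we compute 1 antiderivative of a(t) = 6·exp(t). Taking ∫a(t)dt and applying v(0) = 6, we find v(t) = 6·exp(t). Using v(t) = 6·exp(t) and substituting t = log(2), we find v = 12.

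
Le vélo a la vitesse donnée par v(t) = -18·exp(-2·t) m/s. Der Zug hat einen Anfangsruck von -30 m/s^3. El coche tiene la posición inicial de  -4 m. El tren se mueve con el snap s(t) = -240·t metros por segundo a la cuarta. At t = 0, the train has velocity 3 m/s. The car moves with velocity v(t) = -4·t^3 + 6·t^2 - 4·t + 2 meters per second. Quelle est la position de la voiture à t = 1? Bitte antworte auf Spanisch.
Para resolver esto, necesitamos tomar 1 integral de nuestra ecuación de la velocidad v(t) = -4·t^3 + 6·t^2 - 4·t + 2. La integral de la velocidad es la posición. Usando x(0) = -4, obtenemos x(t) = -t^4 + 2·t^3 - 2·t^2 + 2·t - 4. Tenemos la posición x(t) = -t^4 + 2·t^3 - 2·t^2 + 2·t - 4. Sustituyendo t = 1: x(1) = -3.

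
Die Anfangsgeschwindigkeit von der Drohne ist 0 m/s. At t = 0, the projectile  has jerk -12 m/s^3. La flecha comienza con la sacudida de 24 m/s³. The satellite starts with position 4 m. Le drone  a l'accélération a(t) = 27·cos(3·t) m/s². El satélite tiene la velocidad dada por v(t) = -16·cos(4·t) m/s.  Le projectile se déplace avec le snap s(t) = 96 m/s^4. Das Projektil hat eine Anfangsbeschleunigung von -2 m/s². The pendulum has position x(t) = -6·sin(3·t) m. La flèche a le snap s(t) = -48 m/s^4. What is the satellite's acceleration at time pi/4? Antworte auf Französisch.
En partant de la vitesse v(t) = -16·cos(4·t), nous prenons 1 dérivée. En dérivant la vitesse, nous obtenons l'accélération: a(t) = 64·sin(4·t). En utilisant a(t) = 64·sin(4·t) et en substituant t = pi/4, nous trouvons a = 0.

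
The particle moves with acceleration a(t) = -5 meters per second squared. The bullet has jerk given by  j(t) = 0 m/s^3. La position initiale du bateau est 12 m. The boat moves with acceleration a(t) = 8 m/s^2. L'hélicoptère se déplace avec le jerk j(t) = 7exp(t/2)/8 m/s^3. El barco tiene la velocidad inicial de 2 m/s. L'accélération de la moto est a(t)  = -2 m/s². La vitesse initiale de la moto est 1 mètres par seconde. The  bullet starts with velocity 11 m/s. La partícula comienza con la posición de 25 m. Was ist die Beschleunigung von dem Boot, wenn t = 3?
Wir haben die Beschleunigung a(t) = 8. Durch Einsetzen von t = 3: a(3) = 8.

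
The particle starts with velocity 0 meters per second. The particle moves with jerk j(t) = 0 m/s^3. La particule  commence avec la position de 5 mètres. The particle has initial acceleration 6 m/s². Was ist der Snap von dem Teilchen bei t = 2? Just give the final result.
Der Snap bei t = 2 ist s = 0.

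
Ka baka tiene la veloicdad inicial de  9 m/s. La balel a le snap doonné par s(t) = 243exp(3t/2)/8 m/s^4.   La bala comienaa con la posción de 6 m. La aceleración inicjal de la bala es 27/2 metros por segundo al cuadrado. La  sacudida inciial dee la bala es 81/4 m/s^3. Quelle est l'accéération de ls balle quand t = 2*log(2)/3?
Nous devons intégrer notre équation du snap s(t) = 243·exp(3·t/2)/8 2 fois. La primitive du snap est le jerk. En utilisant j(0) = 81/4, nous obtenons j(t) = 81·exp(3·t/2)/4. En prenant ∫j(t)dt et en appliquant a(0) = 27/2, nous trouvons a(t) = 27·exp(3·t/2)/2. En utilisant a(t) = 27·exp(3·t/2)/2 et en substituant t = 2*log(2)/3, nous trouvons a = 27.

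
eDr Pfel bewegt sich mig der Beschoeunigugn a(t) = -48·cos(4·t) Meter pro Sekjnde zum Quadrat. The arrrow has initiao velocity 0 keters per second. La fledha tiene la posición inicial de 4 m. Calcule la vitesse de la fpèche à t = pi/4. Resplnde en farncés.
En partant de l'accélération a(t) = -48·cos(4·t), nous prenons 1 intégrale. L'intégrale de l'accélération, avec v(0) = 0, donne la vitesse: v(t) = -12·sin(4·t). En utilisant v(t) = -12·sin(4·t) et en substituant t = pi/4, nous trouvons v = 0.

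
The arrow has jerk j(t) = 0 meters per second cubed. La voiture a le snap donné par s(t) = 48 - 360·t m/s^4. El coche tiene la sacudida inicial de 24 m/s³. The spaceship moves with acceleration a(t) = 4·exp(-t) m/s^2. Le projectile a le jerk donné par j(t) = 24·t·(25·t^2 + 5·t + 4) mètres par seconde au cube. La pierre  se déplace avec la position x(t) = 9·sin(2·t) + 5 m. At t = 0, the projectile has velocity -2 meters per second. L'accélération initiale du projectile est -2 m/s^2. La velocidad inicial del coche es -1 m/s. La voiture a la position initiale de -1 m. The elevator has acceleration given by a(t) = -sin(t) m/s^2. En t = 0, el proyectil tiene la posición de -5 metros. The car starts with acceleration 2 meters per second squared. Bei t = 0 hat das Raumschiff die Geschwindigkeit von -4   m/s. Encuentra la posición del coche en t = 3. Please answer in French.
Nous devons trouver l'intégrale de notre équation du snap s(t) = 48 - 360·t 4 fois. L'intégrale du snap est le jerk. En utilisant j(0) = 24, nous obtenons j(t) = -180·t^2 + 48·t + 24. L'intégrale du jerk, avec a(0) = 2, donne l'accélération: a(t) = -60·t^3 + 24·t^2 + 24·t + 2. L'intégrale de l'accélération est la vitesse. En utilisant v(0) = -1, nous obtenons v(t) = -15·t^4 + 8·t^3 + 12·t^2 + 2·t - 1. L'intégrale de la vitesse, avec x(0) = -1, donne la position: x(t) = -3·t^5 + 2·t^4 + 4·t^3 + t^2 - t - 1. En utilisant x(t) = -3·t^5 + 2·t^4 + 4·t^3 + t^2 - t - 1 et en substituant t = 3, nous trouvons x = -454.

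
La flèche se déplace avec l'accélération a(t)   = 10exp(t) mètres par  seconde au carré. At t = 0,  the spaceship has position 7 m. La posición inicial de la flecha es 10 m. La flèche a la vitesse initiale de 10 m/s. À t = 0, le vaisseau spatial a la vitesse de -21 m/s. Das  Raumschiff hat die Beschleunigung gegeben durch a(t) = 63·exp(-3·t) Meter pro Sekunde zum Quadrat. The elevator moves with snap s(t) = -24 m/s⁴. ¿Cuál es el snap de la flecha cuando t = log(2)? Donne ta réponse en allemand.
Ausgehend von der Beschleunigung a(t) = 10·exp(t), nehmen wir 2 Ableitungen. Mit d/dt von a(t) finden wir j(t) = 10·exp(t). Mit d/dt von j(t) finden wir s(t) = 10·exp(t). Wir haben den Snap s(t) = 10·exp(t). Durch Einsetzen von t = log(2): s(log(2)) = 20.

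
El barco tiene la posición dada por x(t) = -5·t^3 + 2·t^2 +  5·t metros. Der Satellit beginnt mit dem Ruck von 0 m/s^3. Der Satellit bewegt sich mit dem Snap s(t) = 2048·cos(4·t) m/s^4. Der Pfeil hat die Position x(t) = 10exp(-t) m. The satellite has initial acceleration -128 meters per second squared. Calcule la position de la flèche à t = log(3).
De l'équation de la position x(t) = 10·exp(-t), nous substituons t = log(3) pour obtenir x = 10/3.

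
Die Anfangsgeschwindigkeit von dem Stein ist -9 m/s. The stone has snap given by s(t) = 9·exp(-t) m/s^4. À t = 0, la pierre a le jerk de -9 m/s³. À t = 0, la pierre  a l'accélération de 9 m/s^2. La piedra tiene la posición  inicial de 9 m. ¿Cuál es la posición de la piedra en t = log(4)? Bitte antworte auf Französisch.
Nous devons intégrer notre équation du snap s(t) = 9·exp(-t) 4 fois. En intégrant le snap et en utilisant la condition initiale j(0) = -9, nous obtenons j(t) = -9·exp(-t). La primitive du jerk, avec a(0) = 9, donne l'accélération: a(t) = 9·exp(-t). En intégrant l'accélération et en utilisant la condition initiale v(0) = -9, nous obtenons v(t) = -9·exp(-t). La primitive de la vitesse est la position. En utilisant x(0) = 9, nous obtenons x(t) = 9·exp(-t). De l'équation de la position x(t) = 9·exp(-t), nous substituons t = log(4) pour obtenir x = 9/4.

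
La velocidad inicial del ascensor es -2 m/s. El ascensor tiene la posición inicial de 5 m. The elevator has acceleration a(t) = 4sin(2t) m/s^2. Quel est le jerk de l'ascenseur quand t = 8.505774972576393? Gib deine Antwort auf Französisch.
Nous devons dériver notre équation de l'accélération a(t) = 4·sin(2·t) 1 fois. En prenant d/dt de a(t), nous trouvons j(t) = 8·cos(2·t). De l'équation du jerk j(t) = 8·cos(2·t), nous substituons t = 8.505774972576393 pour obtenir j = -2.11232914617307.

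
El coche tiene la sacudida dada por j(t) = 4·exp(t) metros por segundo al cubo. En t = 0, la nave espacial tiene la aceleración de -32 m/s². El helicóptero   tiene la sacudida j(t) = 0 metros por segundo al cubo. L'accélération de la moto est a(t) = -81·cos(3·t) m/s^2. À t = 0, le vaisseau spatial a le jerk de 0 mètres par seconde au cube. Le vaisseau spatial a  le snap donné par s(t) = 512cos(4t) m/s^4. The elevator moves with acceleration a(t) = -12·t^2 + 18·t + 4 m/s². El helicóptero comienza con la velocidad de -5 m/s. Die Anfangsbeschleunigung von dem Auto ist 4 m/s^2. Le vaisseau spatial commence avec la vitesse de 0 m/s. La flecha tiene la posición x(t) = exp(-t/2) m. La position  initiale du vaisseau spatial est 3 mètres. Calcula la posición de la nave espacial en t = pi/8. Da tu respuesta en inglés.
To solve this, we need to take 4 integrals of our snap equation s(t) = 512·cos(4·t). The integral of snap, with j(0) = 0, gives jerk: j(t) = 128·sin(4·t). Finding the antiderivative of j(t) and using a(0) = -32: a(t) = -32·cos(4·t). Finding the integral of a(t) and using v(0) = 0: v(t) = -8·sin(4·t). The antiderivative of velocity is position. Using x(0) = 3, we get x(t) = 2·cos(4·t) + 1. We have position x(t) = 2·cos(4·t) + 1. Substituting t = pi/8: x(pi/8) = 1.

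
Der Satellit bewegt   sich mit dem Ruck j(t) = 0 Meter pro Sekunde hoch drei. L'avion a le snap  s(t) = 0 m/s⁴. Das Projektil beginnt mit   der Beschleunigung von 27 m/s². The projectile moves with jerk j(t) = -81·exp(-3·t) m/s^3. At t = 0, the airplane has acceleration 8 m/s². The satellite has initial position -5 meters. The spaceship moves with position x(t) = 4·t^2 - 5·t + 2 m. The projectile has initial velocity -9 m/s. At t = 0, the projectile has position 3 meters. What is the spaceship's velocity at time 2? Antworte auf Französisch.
Pour résoudre ceci, nous devons prendre 1 dérivée de notre équation de la position x(t) = 4·t^2 - 5·t + 2. En prenant d/dt de x(t), nous trouvons v(t) = 8·t - 5. De l'équation de la vitesse v(t) = 8·t - 5, nous substituons t = 2 pour obtenir v = 11.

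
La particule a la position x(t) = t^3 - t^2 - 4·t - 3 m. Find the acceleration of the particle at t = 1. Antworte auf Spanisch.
Para resolver esto, necesitamos tomar 2 derivadas de nuestra ecuación de la posición x(t) = t^3 - t^2 - 4·t - 3. La derivada de la posición da la velocidad: v(t) = 3·t^2 - 2·t - 4. Tomando d/dt de v(t), encontramos a(t) = 6·t - 2. De la ecuación de la aceleración a(t) = 6·t - 2, sustituimos t = 1 para obtener a = 4.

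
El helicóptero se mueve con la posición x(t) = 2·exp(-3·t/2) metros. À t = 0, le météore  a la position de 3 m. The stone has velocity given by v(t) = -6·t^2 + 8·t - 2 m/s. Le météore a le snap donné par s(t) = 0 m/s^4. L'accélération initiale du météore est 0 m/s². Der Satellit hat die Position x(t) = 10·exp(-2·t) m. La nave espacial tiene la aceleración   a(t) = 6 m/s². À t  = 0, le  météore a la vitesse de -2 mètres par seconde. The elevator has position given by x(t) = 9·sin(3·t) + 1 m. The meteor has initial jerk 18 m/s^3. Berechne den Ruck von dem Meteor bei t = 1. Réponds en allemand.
Ausgehend von dem Snap s(t) = 0, nehmen wir 1 Integral. Die Stammfunktion von dem Snap ist der Ruck. Mit j(0) = 18 erhalten wir j(t) = 18. Mit j(t) = 18 und Einsetzen von t = 1, finden wir j = 18.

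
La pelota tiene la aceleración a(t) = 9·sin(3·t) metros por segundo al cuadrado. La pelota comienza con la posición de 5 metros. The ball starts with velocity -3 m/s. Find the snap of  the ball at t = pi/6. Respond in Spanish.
Para resolver esto, necesitamos tomar 2 derivadas de nuestra ecuación de la aceleración a(t) = 9·sin(3·t). La derivada de la aceleración da la sacudida: j(t) = 27·cos(3·t). La derivada de la sacudida da el snap: s(t) = -81·sin(3·t). Usando s(t) = -81·sin(3·t) y sustituyendo t = pi/6, encontramos s = -81.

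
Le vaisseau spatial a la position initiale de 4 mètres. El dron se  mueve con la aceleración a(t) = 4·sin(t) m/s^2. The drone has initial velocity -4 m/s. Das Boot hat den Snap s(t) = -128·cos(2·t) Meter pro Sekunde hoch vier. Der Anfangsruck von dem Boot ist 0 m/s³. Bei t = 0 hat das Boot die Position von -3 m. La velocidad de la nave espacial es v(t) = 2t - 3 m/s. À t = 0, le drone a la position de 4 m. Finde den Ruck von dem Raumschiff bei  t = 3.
Ausgehend von der Geschwindigkeit v(t) = 2·t - 3, nehmen wir 2 Ableitungen. Mit d/dt von v(t) finden wir a(t) = 2. Durch Ableiten von der Beschleunigung erhalten wir den Ruck: j(t) = 0. Mit j(t) = 0 und Einsetzen von t = 3, finden wir j = 0.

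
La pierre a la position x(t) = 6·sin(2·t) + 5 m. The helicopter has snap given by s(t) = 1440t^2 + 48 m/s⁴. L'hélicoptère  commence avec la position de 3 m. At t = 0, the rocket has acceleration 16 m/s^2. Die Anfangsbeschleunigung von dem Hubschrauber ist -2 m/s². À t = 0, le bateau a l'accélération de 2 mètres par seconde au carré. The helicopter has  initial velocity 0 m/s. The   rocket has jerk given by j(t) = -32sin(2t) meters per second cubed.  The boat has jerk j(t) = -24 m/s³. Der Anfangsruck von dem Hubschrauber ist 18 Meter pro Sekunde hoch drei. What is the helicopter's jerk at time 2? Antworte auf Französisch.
En partant du snap s(t) = 1440·t^2 + 48, nous prenons 1 primitive. La primitive du snap est le jerk. En utilisant j(0) = 18, nous obtenons j(t) = 480·t^3 + 48·t + 18. De l'équation du jerk j(t) = 480·t^3 + 48·t + 18, nous substituons t = 2 pour obtenir j = 3954.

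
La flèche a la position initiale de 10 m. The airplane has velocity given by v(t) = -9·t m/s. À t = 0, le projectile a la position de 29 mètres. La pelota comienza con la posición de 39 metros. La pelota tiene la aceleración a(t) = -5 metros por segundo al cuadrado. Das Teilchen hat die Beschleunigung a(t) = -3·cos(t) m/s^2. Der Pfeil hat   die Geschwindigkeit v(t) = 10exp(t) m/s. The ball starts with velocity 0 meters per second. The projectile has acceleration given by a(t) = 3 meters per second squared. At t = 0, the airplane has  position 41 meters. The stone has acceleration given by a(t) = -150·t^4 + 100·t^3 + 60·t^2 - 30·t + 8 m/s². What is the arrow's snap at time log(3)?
We must differentiate our velocity equation v(t) = 10·exp(t) 3 times. Taking d/dt of v(t), we find a(t) = 10·exp(t). Differentiating acceleration, we get jerk: j(t) = 10·exp(t). Differentiating jerk, we get snap: s(t) = 10·exp(t). Using s(t) = 10·exp(t) and substituting t = log(3), we find s = 30.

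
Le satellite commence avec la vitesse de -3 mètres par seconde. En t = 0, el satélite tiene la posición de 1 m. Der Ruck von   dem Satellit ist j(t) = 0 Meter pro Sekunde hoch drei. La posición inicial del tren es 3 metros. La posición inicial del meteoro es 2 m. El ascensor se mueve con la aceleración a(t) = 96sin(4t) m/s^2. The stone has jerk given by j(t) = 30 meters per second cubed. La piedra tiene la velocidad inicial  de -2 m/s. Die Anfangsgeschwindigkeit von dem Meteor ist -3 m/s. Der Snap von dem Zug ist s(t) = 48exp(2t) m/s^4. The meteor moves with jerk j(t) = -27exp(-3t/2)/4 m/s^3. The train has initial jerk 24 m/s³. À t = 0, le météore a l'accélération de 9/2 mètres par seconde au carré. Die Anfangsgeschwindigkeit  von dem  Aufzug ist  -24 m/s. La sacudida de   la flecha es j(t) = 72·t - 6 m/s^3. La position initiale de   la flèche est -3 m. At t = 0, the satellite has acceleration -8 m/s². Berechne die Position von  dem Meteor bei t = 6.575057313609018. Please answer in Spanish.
Debemos encontrar la integral de nuestra ecuación de la sacudida j(t) = -27·exp(-3·t/2)/4 3 veces. Tomando ∫j(t)dt y aplicando a(0) = 9/2, encontramos a(t) = 9·exp(-3·t/2)/2. Integrando la aceleración y usando la condición inicial v(0) = -3, obtenemos v(t) = -3·exp(-3·t/2). La integral de la velocidad es la posición. Usando x(0) = 2, obtenemos x(t) = 2·exp(-3·t/2). De la ecuación de la posición x(t) = 2·exp(-3·t/2), sustituimos t = 6.575057313609018 para obtener x = 0.000104174957371825.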